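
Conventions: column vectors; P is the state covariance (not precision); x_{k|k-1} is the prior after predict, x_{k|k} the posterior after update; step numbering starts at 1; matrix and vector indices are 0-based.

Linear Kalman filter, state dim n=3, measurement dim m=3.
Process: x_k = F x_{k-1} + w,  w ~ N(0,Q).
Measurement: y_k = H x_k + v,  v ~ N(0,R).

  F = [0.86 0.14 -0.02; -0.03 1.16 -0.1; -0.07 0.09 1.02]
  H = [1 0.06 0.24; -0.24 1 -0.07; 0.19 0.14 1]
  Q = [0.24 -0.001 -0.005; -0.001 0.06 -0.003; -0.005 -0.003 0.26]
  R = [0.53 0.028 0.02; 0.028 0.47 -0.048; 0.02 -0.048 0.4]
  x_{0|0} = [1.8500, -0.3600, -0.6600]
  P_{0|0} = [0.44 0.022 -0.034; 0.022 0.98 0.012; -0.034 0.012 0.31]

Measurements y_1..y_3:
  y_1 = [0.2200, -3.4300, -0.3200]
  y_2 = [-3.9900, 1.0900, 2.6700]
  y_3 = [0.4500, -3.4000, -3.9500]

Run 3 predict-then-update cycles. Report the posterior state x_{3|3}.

x_post = [-0.4325, -2.3366, -1.2926]

step 1: x^-=[1.5538, -0.4071, -0.8351]  P^-=[0.5912 0.1717 -0.0522; 0.1717 1.3777 0.0817; -0.0522 0.0817 0.5994]  S=[1.1586 0.1539 0.2669; 0.1539 1.7890 0.1969; 0.2669 0.1969 1.0599]  K=[0.5222 -0.0209 -0.0481; 0.1114 0.7202 0.1280; -0.0471 -0.0311 0.5846]  nu=[-1.1090, -2.7084, 0.2769]  x^+=[1.0180, -2.4457, -0.5368]  P^+=[0.2884 0.0712 -0.0726; 0.0712 0.3495 -0.0436; -0.0726 -0.0436 0.2543]
step 2: x^-=[0.5438, -2.8138, -0.8389]  P^-=[0.4801 0.1274 -0.0882; 0.1274 0.5378 -0.0473; -0.0882 -0.0473 0.5303]  S=[1.0142 0.0618 0.1656; 0.0618 0.9806 -0.0363; 0.1656 -0.0363 0.9181]  K=[0.4711 -0.0133 -0.0628; 0.1053 0.5162 0.0583; -0.0533 -0.0404 0.5601]  nu=[-4.1636, 3.9756, 3.7995]  x^+=[-1.7094, -0.9787, 1.3505]  P^+=[0.2618 0.0676 -0.0743; 0.0676 0.2556 -0.0480; -0.0743 -0.0480 0.2457]
step 3: x^-=[-1.6341, -1.2191, 1.4090]  P^-=[0.4579 0.1095 -0.0900; 0.1095 0.4126 -0.0611; -0.0900 -0.0611 0.5200]  S=[0.9875 0.0392 0.1520; 0.0392 0.8645 -0.0681; 0.1520 -0.0681 0.8991]  K=[0.4593 -0.0191 -0.0654; 0.0976 0.4503 0.0370; -0.0523 -0.0417 0.5555]  nu=[1.8191, -2.4745, -4.8779]  x^+=[-0.4325, -2.3366, -1.2926]  P^+=[0.2554 0.0632 -0.0734; 0.0632 0.2244 -0.0483; -0.0734 -0.0483 0.2439]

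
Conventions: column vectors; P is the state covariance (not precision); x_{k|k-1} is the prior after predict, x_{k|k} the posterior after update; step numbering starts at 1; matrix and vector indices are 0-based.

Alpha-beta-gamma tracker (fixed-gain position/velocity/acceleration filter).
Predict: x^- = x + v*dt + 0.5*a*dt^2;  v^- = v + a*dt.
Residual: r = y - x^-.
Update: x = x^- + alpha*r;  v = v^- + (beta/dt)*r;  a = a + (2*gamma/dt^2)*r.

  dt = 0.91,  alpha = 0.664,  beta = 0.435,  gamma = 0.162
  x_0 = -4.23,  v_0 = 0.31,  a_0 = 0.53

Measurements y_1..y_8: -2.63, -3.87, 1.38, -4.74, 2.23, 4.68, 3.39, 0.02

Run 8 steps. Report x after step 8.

x_post = 2.2657

step 1: x_pred=-3.7285  r=1.0985  x^+=-2.9991  v^+=1.3174  a^+=0.9598
step 2: x_pred=-1.4029  r=-2.4671  x^+=-3.0410  v^+=1.0114  a^+=-0.0055
step 3: x_pred=-2.1229  r=3.5029  x^+=0.2030  v^+=2.6809  a^+=1.3650
step 4: x_pred=3.2078  r=-7.9478  x^+=-2.0695  v^+=0.1238  a^+=-1.7446
step 5: x_pred=-2.6792  r=4.9092  x^+=0.5805  v^+=0.8829  a^+=0.1761
step 6: x_pred=1.4569  r=3.2231  x^+=3.5970  v^+=2.5839  a^+=1.4372
step 7: x_pred=6.5435  r=-3.1535  x^+=4.4496  v^+=2.3843  a^+=0.2034
step 8: x_pred=6.7035  r=-6.6835  x^+=2.2657  v^+=-0.6255  a^+=-2.4116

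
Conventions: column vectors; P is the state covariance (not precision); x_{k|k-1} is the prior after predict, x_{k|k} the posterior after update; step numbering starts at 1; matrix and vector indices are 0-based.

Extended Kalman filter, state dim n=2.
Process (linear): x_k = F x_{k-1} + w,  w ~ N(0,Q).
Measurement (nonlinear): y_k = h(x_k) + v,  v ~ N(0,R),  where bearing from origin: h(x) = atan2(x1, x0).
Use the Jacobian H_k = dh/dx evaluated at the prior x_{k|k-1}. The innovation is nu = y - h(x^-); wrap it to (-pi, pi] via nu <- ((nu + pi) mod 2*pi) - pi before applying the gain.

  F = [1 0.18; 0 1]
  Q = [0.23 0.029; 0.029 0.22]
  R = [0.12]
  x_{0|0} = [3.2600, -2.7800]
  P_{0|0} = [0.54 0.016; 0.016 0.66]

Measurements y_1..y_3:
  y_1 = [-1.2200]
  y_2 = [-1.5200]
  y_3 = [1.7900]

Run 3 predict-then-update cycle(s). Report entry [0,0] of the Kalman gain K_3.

K[0,0] = 1.2647

step 1: x^-=[2.7596, -2.7800]  P^-=[0.7971 0.1638; 0.1638 0.8800]  H_jac=[0.1812 0.1799]  S=[0.1853]  K=[0.9384; 1.0142]  nu=[-0.4309]  x^+=[2.3552, -3.2171]  P^+=[0.6340 -0.0126; -0.0126 0.6894]
step 2: x^-=[1.7762, -3.2171]  P^-=[0.8818 0.1405; 0.1405 0.9094]  H_jac=[0.2382 0.1315]  S=[0.1946]  K=[1.1746; 0.7867]  nu=[-0.4537]  x^+=[1.2433, -3.5740]  P^+=[0.6133 -0.0393; -0.0393 0.7889]
step 3: x^-=[0.6000, -3.5740]  P^-=[0.8548 0.1317; 0.1317 1.0089]  H_jac=[0.2721 0.0457]  S=[0.1887]  K=[1.2647; 0.4343]  nu=[-3.0887]  x^+=[-3.3063, -4.9153]  P^+=[0.5530 0.0281; 0.0281 0.9734]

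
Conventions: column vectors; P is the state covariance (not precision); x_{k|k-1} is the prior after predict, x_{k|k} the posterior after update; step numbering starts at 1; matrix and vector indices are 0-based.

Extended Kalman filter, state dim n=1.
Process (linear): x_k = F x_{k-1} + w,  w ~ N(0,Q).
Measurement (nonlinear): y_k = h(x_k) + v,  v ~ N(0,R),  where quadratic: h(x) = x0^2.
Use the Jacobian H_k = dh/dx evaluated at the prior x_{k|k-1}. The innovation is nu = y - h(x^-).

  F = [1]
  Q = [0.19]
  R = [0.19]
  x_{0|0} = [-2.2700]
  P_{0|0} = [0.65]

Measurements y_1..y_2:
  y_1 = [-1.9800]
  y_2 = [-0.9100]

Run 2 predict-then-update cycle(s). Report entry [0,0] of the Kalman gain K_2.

K[0,0] = -0.4766

step 1: x^-=[-2.2700]  P^-=[0.8400]  H_jac=[-4.5400]  S=[17.5037]  K=[-0.2179]  nu=[-7.1329]  x^+=[-0.7159]  P^+=[0.0091]
step 2: x^-=[-0.7159]  P^-=[0.1991]  H_jac=[-1.4319]  S=[0.5982]  K=[-0.4766]  nu=[-1.4226]  x^+=[-0.0380]  P^+=[0.0632]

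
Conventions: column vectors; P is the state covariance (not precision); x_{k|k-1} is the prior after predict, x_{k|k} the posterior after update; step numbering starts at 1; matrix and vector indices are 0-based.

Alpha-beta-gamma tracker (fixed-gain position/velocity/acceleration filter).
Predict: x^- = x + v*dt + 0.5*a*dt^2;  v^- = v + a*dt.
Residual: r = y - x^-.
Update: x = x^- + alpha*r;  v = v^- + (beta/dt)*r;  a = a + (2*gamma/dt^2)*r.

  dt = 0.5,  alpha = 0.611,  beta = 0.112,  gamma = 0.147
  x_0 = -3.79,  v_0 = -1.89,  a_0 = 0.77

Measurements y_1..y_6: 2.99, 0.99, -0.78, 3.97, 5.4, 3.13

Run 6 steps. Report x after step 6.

step 1: x_pred=-4.6387  r=7.6288  x^+=0.0224  v^+=0.2038  a^+=9.7414
step 2: x_pred=1.3420  r=-0.3520  x^+=1.1269  v^+=4.9957  a^+=9.3274
step 3: x_pred=4.7907  r=-5.5707  x^+=1.3870  v^+=8.4116  a^+=2.7763
step 4: x_pred=5.9398  r=-1.9698  x^+=4.7363  v^+=9.3585  a^+=0.4598
step 5: x_pred=9.4730  r=-4.0730  x^+=6.9844  v^+=8.6760  a^+=-4.3301
step 6: x_pred=10.7811  r=-7.6511  x^+=6.1063  v^+=4.7971  a^+=-13.3278

x_post = 6.1063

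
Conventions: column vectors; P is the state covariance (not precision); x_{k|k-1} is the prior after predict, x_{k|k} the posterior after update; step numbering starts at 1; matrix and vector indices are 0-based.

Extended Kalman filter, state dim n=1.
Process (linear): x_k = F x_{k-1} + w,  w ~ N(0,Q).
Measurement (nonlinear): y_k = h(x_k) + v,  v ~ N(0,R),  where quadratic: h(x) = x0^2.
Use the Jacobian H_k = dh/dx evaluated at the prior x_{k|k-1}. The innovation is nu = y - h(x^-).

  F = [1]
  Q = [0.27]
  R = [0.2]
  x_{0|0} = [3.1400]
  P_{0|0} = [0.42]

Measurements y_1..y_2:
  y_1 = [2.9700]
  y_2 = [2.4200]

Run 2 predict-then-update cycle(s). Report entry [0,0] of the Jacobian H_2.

step 1: x^-=[3.1400]  P^-=[0.6900]  H_jac=[6.2800]  S=[27.4125]  K=[0.1581]  nu=[-6.8896]  x^+=[2.0509]  P^+=[0.0050]
step 2: x^-=[2.0509]  P^-=[0.2750]  H_jac=[4.1019]  S=[4.8275]  K=[0.2337]  nu=[-1.7863]  x^+=[1.6335]  P^+=[0.0114]

H_jac[0,0] = 4.1019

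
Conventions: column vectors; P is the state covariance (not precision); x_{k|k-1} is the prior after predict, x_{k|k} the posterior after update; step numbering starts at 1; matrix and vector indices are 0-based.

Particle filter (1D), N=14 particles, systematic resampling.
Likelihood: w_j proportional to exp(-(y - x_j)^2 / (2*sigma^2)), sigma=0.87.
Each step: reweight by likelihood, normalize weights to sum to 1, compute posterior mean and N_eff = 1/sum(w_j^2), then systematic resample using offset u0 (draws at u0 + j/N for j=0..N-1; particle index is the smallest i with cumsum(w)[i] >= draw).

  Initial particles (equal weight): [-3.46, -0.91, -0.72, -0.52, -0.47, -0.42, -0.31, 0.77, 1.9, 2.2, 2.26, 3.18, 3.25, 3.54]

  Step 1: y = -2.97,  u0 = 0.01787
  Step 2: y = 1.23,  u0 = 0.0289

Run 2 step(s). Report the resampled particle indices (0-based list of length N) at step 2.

step 1: w=[0.8471, 0.0602, 0.0350, 0.0188, 0.0160, 0.0135, 0.0093, 0.0001, 0.0000, 0.0000, 0.0000, 0.0000, 0.0000, 0.0000]  mean=-3.0367  Neff=1.3826  idx=[0, 0, 0, 0, 0, 0, 0, 0, 0, 0, 0, 0, 1, 3]
step 2: w=[0.0000, 0.0000, 0.0000, 0.0000, 0.0000, 0.0000, 0.0000, 0.0000, 0.0000, 0.0000, 0.0000, 0.0000, 0.2685, 0.7315]  mean=-0.6248  Neff=1.6471  idx=[12, 12, 12, 12, 13, 13, 13, 13, 13, 13, 13, 13, 13, 13]

resampled_idx = [12, 12, 12, 12, 13, 13, 13, 13, 13, 13, 13, 13, 13, 13]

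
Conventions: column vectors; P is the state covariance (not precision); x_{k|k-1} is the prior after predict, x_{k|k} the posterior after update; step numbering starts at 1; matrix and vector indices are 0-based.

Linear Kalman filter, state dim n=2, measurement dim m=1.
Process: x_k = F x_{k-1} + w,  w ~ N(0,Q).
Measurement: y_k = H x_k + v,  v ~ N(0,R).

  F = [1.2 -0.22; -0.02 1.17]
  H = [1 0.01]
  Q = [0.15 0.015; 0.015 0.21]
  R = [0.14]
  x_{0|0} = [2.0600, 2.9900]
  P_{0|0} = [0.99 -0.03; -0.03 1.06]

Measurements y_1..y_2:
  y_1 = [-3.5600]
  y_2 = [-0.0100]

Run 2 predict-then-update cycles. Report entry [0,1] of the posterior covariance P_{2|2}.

step 1: x^-=[1.8142, 3.4571]  P^-=[1.6427 -0.3239; -0.3239 1.6628]  S=[1.7764]  K=[0.9229; -0.1729]  nu=[-5.4088]  x^+=[-3.1777, 4.3925]  P^+=[0.1296 -0.0403; -0.0403 1.6097]
step 2: x^-=[-4.7796, 5.2028]  P^-=[0.4358 -0.4592; -0.4592 2.4155]  S=[0.5669]  K=[0.7607; -0.7675]  nu=[4.7175]  x^+=[-1.1909, 1.5823]  P^+=[0.1078 -0.1283; -0.1283 2.0816]

P_post[0,1] = -0.1283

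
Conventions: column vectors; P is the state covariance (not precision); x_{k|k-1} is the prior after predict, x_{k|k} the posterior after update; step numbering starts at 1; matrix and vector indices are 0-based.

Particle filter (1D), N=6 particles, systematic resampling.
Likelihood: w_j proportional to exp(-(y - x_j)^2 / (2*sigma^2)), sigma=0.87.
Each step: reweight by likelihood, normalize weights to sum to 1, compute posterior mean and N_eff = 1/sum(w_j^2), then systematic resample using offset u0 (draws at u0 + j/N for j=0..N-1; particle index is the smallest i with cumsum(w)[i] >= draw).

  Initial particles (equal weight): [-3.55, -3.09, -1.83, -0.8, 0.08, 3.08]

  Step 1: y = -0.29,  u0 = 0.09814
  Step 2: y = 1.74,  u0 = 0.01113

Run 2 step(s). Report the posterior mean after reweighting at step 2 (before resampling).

post_mean = 0.0309

step 1: w=[0.0005, 0.0029, 0.1059, 0.4272, 0.4634, 0.0003]  mean=-0.5080  Neff=2.4486  idx=[2, 3, 3, 4, 4, 4]
step 2: w=[0.0004, 0.0274, 0.0274, 0.3149, 0.3149, 0.3149]  mean=0.0309  Neff=3.3442  idx=[1, 3, 3, 4, 4, 5]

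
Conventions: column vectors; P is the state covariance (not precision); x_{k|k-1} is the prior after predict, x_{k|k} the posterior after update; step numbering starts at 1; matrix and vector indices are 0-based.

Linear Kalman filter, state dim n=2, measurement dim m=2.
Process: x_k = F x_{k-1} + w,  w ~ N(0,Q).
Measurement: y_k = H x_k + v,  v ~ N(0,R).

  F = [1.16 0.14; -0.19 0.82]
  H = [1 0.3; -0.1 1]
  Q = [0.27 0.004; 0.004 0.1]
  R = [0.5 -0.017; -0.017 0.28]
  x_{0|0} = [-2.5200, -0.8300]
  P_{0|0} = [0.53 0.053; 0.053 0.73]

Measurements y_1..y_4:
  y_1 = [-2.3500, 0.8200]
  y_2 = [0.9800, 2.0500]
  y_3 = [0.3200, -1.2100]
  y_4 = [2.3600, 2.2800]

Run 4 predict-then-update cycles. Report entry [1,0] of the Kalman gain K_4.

K[1,0] = 0.0220

step 1: x^-=[-3.0394, -0.2018]  P^-=[1.0147 0.0200; 0.0200 0.5935]  S=[1.5801 0.0790; 0.0790 0.8796]  K=[0.6535 -0.1513; 0.0921 0.6641]  nu=[0.7499, 0.7179]  x^+=[-2.6579, 0.3441]  P^+=[0.3353 -0.0199; -0.0199 0.1824]
step 2: x^-=[-3.0350, 0.7871]  P^-=[0.7183 -0.0674; -0.0674 0.2410]  S=[1.1995 -0.0819; -0.0819 0.5416]  K=[0.5703 -0.1708; 0.0357 0.4627]  nu=[3.7789, 0.9594]  x^+=[-1.0438, 1.3659]  P^+=[0.2964 -0.0279; -0.0279 0.1262]
step 3: x^-=[-1.0196, 1.3183]  P^-=[0.6623 -0.0726; -0.0726 0.2042]  S=[1.1371 -0.0924; -0.0924 0.5054]  K=[0.5491 -0.1743; 0.0244 0.4229]  nu=[0.9441, -2.6303]  x^+=[-0.0426, 0.2289]  P^+=[0.2864 -0.0295; -0.0295 0.1151]
step 4: x^-=[-0.0174, 0.1958]  P^-=[0.6480 -0.0732; -0.0732 0.1969]  S=[1.1218 -0.0937; -0.0937 0.4980]  K=[0.5435 -0.1748; 0.0220 0.4142]  nu=[2.3186, 2.0825]  x^+=[0.8787, 1.1094]  P^+=[0.2836 -0.0298; -0.0298 0.1126]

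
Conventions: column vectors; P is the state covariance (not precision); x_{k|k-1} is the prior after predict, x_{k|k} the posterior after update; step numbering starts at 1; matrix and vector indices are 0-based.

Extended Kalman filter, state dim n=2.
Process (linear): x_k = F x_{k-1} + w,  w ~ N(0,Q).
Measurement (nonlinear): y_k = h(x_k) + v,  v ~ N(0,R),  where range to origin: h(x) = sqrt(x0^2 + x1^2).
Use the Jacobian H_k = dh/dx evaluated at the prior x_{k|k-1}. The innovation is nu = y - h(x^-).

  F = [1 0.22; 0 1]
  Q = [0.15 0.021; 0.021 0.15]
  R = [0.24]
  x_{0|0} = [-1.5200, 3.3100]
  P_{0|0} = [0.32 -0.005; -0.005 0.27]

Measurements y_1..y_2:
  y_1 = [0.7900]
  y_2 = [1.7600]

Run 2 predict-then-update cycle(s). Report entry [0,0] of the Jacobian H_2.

step 1: x^-=[-0.7918, 3.3100]  P^-=[0.4809 0.0754; 0.0754 0.4200]  H_jac=[-0.2327 0.9726]  S=[0.6292]  K=[-0.0613; 0.6213]  nu=[-2.6134]  x^+=[-0.6317, 1.6862]  P^+=[0.4785 0.0993; 0.0993 0.1771]
step 2: x^-=[-0.2607, 1.6862]  P^-=[0.6808 0.1593; 0.1593 0.3271]  H_jac=[-0.1528 0.9883]  S=[0.5272]  K=[0.1013; 0.5669]  nu=[0.0538]  x^+=[-0.2553, 1.7167]  P^+=[0.6754 0.1290; 0.1290 0.1576]

H_jac[0,0] = -0.1528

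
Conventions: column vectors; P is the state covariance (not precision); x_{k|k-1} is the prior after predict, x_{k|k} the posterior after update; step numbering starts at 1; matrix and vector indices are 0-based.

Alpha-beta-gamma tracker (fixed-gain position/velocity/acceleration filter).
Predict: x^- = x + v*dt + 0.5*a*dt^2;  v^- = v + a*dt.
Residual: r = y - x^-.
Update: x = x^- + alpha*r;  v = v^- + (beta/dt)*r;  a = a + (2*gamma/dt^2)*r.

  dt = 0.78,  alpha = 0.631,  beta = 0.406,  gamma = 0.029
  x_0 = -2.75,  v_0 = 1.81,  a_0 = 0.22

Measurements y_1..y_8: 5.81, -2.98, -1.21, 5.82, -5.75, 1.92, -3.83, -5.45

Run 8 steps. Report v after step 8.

step 1: x_pred=-1.2713  r=7.0813  x^+=3.1970  v^+=5.6675  a^+=0.8951
step 2: x_pred=7.8899  r=-10.8699  x^+=1.0310  v^+=0.7077  a^+=-0.1412
step 3: x_pred=1.5401  r=-2.7501  x^+=-0.1952  v^+=-0.8339  a^+=-0.4034
step 4: x_pred=-0.9683  r=6.7883  x^+=3.3151  v^+=2.3849  a^+=0.2438
step 5: x_pred=5.2495  r=-10.9995  x^+=-1.6912  v^+=-3.1503  a^+=-0.8048
step 6: x_pred=-4.3932  r=6.3132  x^+=-0.4096  v^+=-0.4919  a^+=-0.2030
step 7: x_pred=-0.8550  r=-2.9750  x^+=-2.7322  v^+=-2.1987  a^+=-0.4866
step 8: x_pred=-4.5953  r=-0.8547  x^+=-5.1346  v^+=-3.0232  a^+=-0.5681

v_post = -3.0232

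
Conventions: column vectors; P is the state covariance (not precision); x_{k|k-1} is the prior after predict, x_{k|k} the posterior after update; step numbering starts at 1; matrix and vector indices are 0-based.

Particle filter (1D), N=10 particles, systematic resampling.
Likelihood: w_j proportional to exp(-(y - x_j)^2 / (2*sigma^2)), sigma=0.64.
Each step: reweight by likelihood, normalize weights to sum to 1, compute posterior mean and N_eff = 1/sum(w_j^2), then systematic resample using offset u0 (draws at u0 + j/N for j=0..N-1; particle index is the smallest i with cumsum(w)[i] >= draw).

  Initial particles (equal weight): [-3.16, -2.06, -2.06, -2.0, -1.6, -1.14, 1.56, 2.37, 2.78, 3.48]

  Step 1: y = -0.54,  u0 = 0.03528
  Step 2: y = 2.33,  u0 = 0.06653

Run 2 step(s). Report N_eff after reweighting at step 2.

step 1: w=[0.0002, 0.0544, 0.0544, 0.0676, 0.2314, 0.5878, 0.0042, 0.0000, 0.0000, 0.0000]  mean=-1.3936  Neff=2.4415  idx=[1, 3, 4, 4, 5, 5, 5, 5, 5, 5]
step 2: w=[0.0000, 0.0000, 0.0026, 0.0026, 0.1658, 0.1658, 0.1658, 0.1658, 0.1658, 0.1658]  mean=-1.1425  Neff=6.0632  idx=[4, 4, 5, 6, 6, 7, 7, 8, 9, 9]

N_eff = 6.0632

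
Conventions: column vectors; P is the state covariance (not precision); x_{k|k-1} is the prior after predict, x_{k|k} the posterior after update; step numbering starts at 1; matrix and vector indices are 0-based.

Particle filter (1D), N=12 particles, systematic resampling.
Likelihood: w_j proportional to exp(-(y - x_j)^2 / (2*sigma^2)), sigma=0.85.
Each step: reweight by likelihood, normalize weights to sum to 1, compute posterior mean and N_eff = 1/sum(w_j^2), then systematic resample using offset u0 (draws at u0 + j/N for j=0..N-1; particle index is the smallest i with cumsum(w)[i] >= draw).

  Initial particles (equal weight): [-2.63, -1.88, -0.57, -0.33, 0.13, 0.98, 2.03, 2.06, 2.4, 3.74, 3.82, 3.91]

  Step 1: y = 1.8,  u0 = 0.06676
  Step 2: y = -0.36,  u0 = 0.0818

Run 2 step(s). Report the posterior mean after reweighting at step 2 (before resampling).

step 1: w=[0.0000, 0.0000, 0.0055, 0.0117, 0.0391, 0.1691, 0.2596, 0.2569, 0.2099, 0.0199, 0.0160, 0.0124]  mean=1.9075  Neff=4.7955  idx=[5, 5, 6, 6, 6, 6, 7, 7, 7, 8, 8, 10]
step 2: w=[0.4029, 0.4029, 0.0268, 0.0268, 0.0268, 0.0268, 0.0242, 0.0242, 0.0242, 0.0072, 0.0072, 0.0000]  mean=1.1915  Neff=3.0364  idx=[0, 0, 0, 0, 1, 1, 1, 1, 1, 2, 6, 10]

post_mean = 1.1915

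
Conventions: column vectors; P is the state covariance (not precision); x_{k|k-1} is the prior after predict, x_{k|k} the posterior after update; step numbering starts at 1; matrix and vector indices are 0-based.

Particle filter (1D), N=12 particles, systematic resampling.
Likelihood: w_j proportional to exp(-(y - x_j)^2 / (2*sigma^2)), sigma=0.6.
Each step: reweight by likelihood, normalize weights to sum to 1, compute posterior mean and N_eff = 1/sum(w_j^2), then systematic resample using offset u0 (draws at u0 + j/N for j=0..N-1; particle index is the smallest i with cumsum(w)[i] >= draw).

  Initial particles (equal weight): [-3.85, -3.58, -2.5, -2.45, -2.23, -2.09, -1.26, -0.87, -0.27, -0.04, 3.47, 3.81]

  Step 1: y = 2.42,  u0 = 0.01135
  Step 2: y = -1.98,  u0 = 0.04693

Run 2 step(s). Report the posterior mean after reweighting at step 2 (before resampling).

step 1: w=[0.0000, 0.0000, 0.0000, 0.0000, 0.0000, 0.0000, 0.0000, 0.0000, 0.0002, 0.0008, 0.7592, 0.2399]  mean=3.5482  Neff=1.5775  idx=[10, 10, 10, 10, 10, 10, 10, 10, 10, 11, 11, 11]
step 2: w=[0.1109, 0.1109, 0.1109, 0.1109, 0.1109, 0.1109, 0.1109, 0.1109, 0.1109, 0.0005, 0.0005, 0.0005]  mean=3.4706  Neff=9.0297  idx=[0, 1, 1, 2, 3, 4, 4, 5, 6, 7, 7, 8]

post_mean = 3.4706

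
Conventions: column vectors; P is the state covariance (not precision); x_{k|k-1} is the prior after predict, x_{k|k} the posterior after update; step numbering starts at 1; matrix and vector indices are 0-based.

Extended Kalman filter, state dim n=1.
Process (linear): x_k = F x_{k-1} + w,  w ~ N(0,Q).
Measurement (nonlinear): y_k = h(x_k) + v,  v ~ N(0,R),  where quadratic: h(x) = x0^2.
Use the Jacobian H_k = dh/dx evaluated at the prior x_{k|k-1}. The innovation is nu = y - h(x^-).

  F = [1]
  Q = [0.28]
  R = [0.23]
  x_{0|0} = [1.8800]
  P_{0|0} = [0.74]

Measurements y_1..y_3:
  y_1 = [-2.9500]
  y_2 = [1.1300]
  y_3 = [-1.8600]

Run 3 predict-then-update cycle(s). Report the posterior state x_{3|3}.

x_post = [-0.7898]

step 1: x^-=[1.8800]  P^-=[1.0200]  H_jac=[3.7600]  S=[14.6504]  K=[0.2618]  nu=[-6.4844]  x^+=[0.1825]  P^+=[0.0160]
step 2: x^-=[0.1825]  P^-=[0.2960]  H_jac=[0.3650]  S=[0.2694]  K=[0.4010]  nu=[1.0967]  x^+=[0.6223]  P^+=[0.2527]
step 3: x^-=[0.6223]  P^-=[0.5327]  H_jac=[1.2446]  S=[1.0551]  K=[0.6283]  nu=[-2.2472]  x^+=[-0.7898]  P^+=[0.1161]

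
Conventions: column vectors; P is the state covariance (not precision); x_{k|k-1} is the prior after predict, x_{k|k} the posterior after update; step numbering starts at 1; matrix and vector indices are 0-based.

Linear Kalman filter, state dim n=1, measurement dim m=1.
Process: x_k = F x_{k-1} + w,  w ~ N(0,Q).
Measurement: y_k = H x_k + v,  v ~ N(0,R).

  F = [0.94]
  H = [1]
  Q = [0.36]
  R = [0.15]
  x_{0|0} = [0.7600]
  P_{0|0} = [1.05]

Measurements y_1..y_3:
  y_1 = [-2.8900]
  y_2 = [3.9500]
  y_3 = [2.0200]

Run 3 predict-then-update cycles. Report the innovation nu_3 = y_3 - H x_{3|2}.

innov = [-0.2772]

step 1: x^-=[0.7144]  P^-=[1.2878]  S=[1.4378]  K=[0.8957]  nu=[-3.6044]  x^+=[-2.5140]  P^+=[0.1344]
step 2: x^-=[-2.3631]  P^-=[0.4787]  S=[0.6287]  K=[0.7614]  nu=[6.3131]  x^+=[2.4438]  P^+=[0.1142]
step 3: x^-=[2.2972]  P^-=[0.4609]  S=[0.6109]  K=[0.7545]  nu=[-0.2772]  x^+=[2.0881]  P^+=[0.1132]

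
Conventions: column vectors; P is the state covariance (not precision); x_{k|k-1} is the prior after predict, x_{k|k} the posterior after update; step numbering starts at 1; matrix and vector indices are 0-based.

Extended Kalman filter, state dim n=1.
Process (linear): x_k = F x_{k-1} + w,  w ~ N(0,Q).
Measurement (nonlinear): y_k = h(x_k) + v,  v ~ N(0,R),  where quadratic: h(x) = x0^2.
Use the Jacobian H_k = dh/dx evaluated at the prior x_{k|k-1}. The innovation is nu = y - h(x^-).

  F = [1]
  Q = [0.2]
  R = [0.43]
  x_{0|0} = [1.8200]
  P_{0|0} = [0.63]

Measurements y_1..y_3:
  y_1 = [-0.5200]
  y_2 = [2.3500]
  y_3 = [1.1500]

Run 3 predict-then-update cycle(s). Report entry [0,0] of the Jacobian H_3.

step 1: x^-=[1.8200]  P^-=[0.8300]  H_jac=[3.6400]  S=[11.4272]  K=[0.2644]  nu=[-3.8324]  x^+=[0.8068]  P^+=[0.0312]
step 2: x^-=[0.8068]  P^-=[0.2312]  H_jac=[1.6135]  S=[1.0320]  K=[0.3615]  nu=[1.6991]  x^+=[1.4210]  P^+=[0.0963]
step 3: x^-=[1.4210]  P^-=[0.2963]  H_jac=[2.8421]  S=[2.8237]  K=[0.2983]  nu=[-0.8694]  x^+=[1.1617]  P^+=[0.0451]

H_jac[0,0] = 2.8421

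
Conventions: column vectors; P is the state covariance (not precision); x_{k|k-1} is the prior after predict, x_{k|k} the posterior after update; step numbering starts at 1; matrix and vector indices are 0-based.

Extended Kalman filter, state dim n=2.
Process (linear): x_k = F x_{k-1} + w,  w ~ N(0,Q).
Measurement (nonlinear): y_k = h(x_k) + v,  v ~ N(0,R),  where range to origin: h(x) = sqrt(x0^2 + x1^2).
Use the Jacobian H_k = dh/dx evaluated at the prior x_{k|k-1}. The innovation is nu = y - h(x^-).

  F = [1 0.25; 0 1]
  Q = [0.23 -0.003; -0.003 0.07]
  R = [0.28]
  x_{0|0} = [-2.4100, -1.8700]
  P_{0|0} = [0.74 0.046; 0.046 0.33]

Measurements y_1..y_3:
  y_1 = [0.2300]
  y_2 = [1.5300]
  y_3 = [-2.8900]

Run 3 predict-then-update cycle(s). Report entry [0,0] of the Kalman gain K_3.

step 1: x^-=[-2.8775, -1.8700]  P^-=[1.0136 0.1255; 0.1255 0.4000]  H_jac=[-0.8385 -0.5449]  S=[1.2261]  K=[-0.7490; -0.2636]  nu=[-3.2017]  x^+=[-0.4795, -1.0260]  P^+=[0.3259 -0.1166; -0.1166 0.3148]
step 2: x^-=[-0.7360, -1.0260]  P^-=[0.5172 -0.0409; -0.0409 0.3848]  H_jac=[-0.5829 -0.8126]  S=[0.6711]  K=[-0.3998; -0.4304]  nu=[0.2673]  x^+=[-0.8429, -1.1411]  P^+=[0.4100 -0.1563; -0.1563 0.2605]
step 3: x^-=[-1.1281, -1.1411]  P^-=[0.5781 -0.0942; -0.0942 0.3305]  H_jac=[-0.7031 -0.7111]  S=[0.6387]  K=[-0.5315; -0.2642]  nu=[-4.4946]  x^+=[1.2607, 0.0466]  P^+=[0.3977 -0.1839; -0.1839 0.2859]

K[0,0] = -0.5315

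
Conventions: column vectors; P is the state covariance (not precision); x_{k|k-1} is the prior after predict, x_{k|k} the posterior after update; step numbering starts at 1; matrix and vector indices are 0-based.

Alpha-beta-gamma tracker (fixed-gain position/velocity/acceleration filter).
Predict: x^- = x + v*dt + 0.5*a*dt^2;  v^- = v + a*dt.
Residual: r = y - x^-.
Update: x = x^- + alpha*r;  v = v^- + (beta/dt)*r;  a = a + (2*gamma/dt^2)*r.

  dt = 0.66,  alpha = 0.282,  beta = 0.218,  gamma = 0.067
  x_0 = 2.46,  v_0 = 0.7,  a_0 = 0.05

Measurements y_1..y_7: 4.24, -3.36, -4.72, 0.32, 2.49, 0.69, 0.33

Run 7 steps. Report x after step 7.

x_post = -2.9483

step 1: x_pred=2.9329  r=1.3071  x^+=3.3015  v^+=1.1647  a^+=0.4521
step 2: x_pred=4.1687  r=-7.5287  x^+=2.0456  v^+=-1.0236  a^+=-1.8639
step 3: x_pred=0.9641  r=-5.6841  x^+=-0.6389  v^+=-4.1313  a^+=-3.6124
step 4: x_pred=-4.1523  r=4.4723  x^+=-2.8911  v^+=-5.0383  a^+=-2.2367
step 5: x_pred=-6.7035  r=9.1935  x^+=-4.1109  v^+=-3.4778  a^+=0.5914
step 6: x_pred=-6.2775  r=6.9675  x^+=-4.3126  v^+=-0.7861  a^+=2.7348
step 7: x_pred=-4.2358  r=4.5658  x^+=-2.9483  v^+=2.5270  a^+=4.1393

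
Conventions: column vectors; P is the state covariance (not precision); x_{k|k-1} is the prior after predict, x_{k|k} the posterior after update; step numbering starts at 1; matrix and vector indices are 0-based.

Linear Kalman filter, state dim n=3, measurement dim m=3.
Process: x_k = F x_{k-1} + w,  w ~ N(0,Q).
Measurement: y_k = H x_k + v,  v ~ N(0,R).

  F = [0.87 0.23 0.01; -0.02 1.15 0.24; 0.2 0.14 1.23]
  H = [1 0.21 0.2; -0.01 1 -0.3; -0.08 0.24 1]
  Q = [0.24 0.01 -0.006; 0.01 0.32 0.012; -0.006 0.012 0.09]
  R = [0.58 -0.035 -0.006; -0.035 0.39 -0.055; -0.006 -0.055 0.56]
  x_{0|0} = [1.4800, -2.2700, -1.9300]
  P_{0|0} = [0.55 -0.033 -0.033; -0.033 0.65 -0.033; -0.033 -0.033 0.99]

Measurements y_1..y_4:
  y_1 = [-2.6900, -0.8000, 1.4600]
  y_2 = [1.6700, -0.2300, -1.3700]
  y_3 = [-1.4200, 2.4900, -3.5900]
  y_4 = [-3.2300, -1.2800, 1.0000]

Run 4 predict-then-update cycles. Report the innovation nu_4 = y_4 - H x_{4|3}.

step 1: x^-=[0.7462, -3.1033, -2.3957]  P^-=[0.6768 0.1328 0.0725; 0.1328 1.2205 0.3506; 0.0725 0.3506 1.5931]  S=[1.4886 0.2776 0.5114; 0.2776 1.5413 0.0760; 0.5114 0.0760 2.3793]  K=[0.5179 -0.0212 -0.0895; 0.1030 0.6932 0.2217; 0.1021 -0.1352 0.6848]  nu=[-2.3054, 1.5921, 4.6602]  x^+=[-0.8987, -1.2039, 0.3451]  P^+=[0.3111 -0.0247 -0.0213; -0.0247 0.2606 0.0209; -0.0213 0.0209 0.3836]
step 2: x^-=[-1.0553, -1.2837, 0.0762]  P^-=[0.4791 0.0468 0.0402; 0.0468 0.6997 0.1901; 0.0402 0.1901 0.6833]  S=[1.1690 0.1267 0.2267; 0.1267 1.0365 0.0815; 0.2267 0.0815 1.3697]  K=[0.4393 -0.0200 -0.0619; 0.0938 0.5918 0.2080; 0.0922 -0.0668 0.5185]  nu=[2.9796, 1.0660, -1.2225]  x^+=[0.3081, -0.6277, -0.3543]  P^+=[0.2622 -0.0203 -0.0104; -0.0203 0.2243 0.0279; -0.0104 0.0279 0.2860]
step 3: x^-=[0.1201, -0.8131, -0.4621]  P^-=[0.4422 0.0450 0.0438; 0.0450 0.6496 0.1670; 0.0438 0.1670 0.5409]  S=[1.1229 0.1191 0.1957; 0.1191 0.9875 0.0909; 0.1957 0.0909 1.2126]  K=[0.4208 -0.0183 -0.0507; 0.0944 0.5764 0.2049; 0.0907 -0.0494 0.4653]  nu=[-1.2769, 3.1657, -2.9232]  x^+=[-0.3269, 0.2920, -2.0944]  P^+=[0.2499 -0.0182 -0.0056; -0.0182 0.2186 0.0286; -0.0056 0.0286 0.2554]
step 4: x^-=[-0.2382, -0.1603, -2.6006]  P^-=[0.4335 0.0467 0.0468; 0.0467 0.6406 0.1587; 0.0468 0.1587 0.4968]  S=[1.1133 0.1195 0.1883; 0.1195 0.9795 0.0941; 0.1883 0.0941 1.1634]  K=[0.4163 -0.0175 -0.0460; 0.0952 0.5737 0.2035; 0.0906 -0.0445 0.4455]  nu=[-2.4380, -1.9023, 3.6200]  x^+=[-1.3861, -0.7471, -1.1241]  P^+=[0.2466 -0.0174 -0.0034; -0.0174 0.2175 0.0282; -0.0034 0.0282 0.2443]

innov = [-2.4380, -1.9023, 3.6200]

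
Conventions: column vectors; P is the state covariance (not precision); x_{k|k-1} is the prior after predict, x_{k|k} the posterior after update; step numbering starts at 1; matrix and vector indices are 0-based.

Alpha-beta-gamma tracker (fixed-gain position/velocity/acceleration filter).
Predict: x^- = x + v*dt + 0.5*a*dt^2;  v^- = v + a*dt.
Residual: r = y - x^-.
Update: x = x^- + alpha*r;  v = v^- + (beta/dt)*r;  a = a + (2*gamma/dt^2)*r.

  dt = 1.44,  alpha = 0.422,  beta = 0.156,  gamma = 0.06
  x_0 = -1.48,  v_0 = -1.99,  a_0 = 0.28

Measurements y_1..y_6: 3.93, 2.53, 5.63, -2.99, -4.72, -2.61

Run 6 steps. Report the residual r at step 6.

step 1: x_pred=-4.0553  r=7.9853  x^+=-0.6855  v^+=-0.7217  a^+=0.7421
step 2: x_pred=-0.9554  r=3.4854  x^+=0.5155  v^+=0.7245  a^+=0.9438
step 3: x_pred=2.5373  r=3.0927  x^+=3.8424  v^+=2.4186  a^+=1.1228
step 4: x_pred=8.4893  r=-11.4793  x^+=3.6451  v^+=2.7918  a^+=0.4585
step 5: x_pred=8.1407  r=-12.8607  x^+=2.7135  v^+=2.0588  a^+=-0.2858
step 6: x_pred=5.3819  r=-7.9919  x^+=2.0093  v^+=0.7815  a^+=-0.7483

resid = -7.9919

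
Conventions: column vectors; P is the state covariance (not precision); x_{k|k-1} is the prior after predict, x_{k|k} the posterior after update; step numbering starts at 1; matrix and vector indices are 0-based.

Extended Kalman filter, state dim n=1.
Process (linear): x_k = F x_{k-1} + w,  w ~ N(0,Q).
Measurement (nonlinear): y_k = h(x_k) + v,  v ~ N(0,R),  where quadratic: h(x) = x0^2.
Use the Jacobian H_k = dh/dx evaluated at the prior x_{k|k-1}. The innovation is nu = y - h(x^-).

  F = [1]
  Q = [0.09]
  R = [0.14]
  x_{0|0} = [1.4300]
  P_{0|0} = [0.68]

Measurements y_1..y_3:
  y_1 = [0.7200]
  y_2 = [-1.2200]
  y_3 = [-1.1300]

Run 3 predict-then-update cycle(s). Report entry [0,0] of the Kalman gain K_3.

step 1: x^-=[1.4300]  P^-=[0.7700]  H_jac=[2.8600]  S=[6.4383]  K=[0.3420]  nu=[-1.3249]  x^+=[0.9768]  P^+=[0.0167]
step 2: x^-=[0.9768]  P^-=[0.1067]  H_jac=[1.9536]  S=[0.5474]  K=[0.3810]  nu=[-2.1742]  x^+=[0.1486]  P^+=[0.0273]
step 3: x^-=[0.1486]  P^-=[0.1173]  H_jac=[0.2971]  S=[0.1504]  K=[0.2318]  nu=[-1.1521]  x^+=[-0.1185]  P^+=[0.1092]

K[0,0] = 0.2318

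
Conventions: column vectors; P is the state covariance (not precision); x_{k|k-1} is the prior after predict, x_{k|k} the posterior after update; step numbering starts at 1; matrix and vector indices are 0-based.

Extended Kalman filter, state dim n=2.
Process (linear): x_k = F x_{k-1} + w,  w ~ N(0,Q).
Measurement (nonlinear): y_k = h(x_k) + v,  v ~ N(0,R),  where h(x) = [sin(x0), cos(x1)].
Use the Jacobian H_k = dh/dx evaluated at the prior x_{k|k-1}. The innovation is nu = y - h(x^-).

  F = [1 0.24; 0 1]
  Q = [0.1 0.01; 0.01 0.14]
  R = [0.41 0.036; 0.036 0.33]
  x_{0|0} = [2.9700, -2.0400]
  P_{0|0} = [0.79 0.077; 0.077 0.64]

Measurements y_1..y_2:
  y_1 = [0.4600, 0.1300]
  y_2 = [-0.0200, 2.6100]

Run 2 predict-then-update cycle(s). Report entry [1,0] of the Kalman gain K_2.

K[1,0] = -0.0737

step 1: x^-=[2.4804, -2.0400]  P^-=[0.9638 0.2406; 0.2406 0.7800]  H_jac=[-0.7893 0.0000; 0.0000 0.8919]  S=[1.0104 -0.1334; -0.1334 0.9505]  K=[-0.7367 0.1224; -0.0931 0.7189]  nu=[-0.1541, 0.5822]  x^+=[2.6652, -1.6072]  P^+=[0.3771 0.0155; 0.0155 0.2622]
step 2: x^-=[2.2794, -1.6072]  P^-=[0.4997 0.0885; 0.0885 0.4022]  H_jac=[-0.6508 0.0000; 0.0000 0.9993]  S=[0.6216 -0.0215; -0.0215 0.7317]  K=[-0.5195 0.1056; -0.0737 0.5472]  nu=[-0.7792, 2.6464]  x^+=[2.9636, -0.1017]  P^+=[0.3214 0.0161; 0.0161 0.1780]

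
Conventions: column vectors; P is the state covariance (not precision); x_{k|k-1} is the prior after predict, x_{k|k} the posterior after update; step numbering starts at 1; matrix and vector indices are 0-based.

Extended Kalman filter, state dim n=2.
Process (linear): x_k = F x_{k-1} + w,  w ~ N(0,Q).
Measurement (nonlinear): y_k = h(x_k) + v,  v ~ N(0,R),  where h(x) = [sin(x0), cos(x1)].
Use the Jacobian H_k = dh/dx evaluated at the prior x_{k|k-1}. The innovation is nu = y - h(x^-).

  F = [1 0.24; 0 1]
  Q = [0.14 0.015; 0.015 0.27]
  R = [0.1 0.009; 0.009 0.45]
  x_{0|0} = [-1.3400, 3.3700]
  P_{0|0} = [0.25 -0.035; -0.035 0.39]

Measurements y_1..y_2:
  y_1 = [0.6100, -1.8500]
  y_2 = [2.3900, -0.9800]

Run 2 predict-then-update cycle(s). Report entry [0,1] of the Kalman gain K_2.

K[0,1] = 0.0222

step 1: x^-=[-0.5312, 3.3700]  P^-=[0.3957 0.0736; 0.0736 0.6600]  H_jac=[0.8622 0.0000; 0.0000 0.2264]  S=[0.3941 0.0234; 0.0234 0.4838]  K=[0.8660 -0.0074; 0.1431 0.3020]  nu=[1.1166, -0.8760]  x^+=[0.4422, 3.2653]  P^+=[0.1004 0.0197; 0.0197 0.6058]
step 2: x^-=[1.2259, 3.2653]  P^-=[0.2847 0.1801; 0.1801 0.8758]  H_jac=[0.3381 0.0000; 0.0000 0.1234]  S=[0.1326 0.0165; 0.0165 0.4633]  K=[0.7236 0.0222; 0.4324 0.2178]  nu=[1.4489, 0.0124]  x^+=[2.2745, 3.8944]  P^+=[0.2146 0.1337; 0.1337 0.8259]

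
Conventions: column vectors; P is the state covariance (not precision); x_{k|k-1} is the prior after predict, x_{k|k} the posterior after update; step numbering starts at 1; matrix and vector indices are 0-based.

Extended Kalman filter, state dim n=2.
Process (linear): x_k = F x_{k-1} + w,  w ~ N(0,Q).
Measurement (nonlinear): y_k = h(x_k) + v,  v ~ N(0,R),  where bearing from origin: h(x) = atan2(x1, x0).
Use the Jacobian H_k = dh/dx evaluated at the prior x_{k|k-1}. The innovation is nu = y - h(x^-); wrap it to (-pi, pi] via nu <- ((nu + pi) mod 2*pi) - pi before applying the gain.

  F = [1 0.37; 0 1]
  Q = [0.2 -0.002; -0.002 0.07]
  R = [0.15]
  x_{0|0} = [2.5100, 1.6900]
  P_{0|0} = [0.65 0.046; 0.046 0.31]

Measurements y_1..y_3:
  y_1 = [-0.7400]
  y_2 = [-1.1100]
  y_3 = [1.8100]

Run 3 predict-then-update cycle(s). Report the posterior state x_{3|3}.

step 1: x^-=[3.1353, 1.6900]  P^-=[0.9265 0.1587; 0.1587 0.3800]  H_jac=[-0.1332 0.2471]  S=[0.1792]  K=[-0.4699; 0.4061]  nu=[-1.2344]  x^+=[3.7153, 1.1887]  P^+=[0.8869 0.1929; 0.1929 0.3504]
step 2: x^-=[4.1551, 1.1887]  P^-=[1.2776 0.3206; 0.3206 0.4204]  H_jac=[-0.0636 0.2225]  S=[0.1669]  K=[-0.0599; 0.4382]  nu=[-1.3886]  x^+=[4.2383, 0.5803]  P^+=[1.2770 0.3249; 0.3249 0.3884]
step 3: x^-=[4.4530, 0.5803]  P^-=[1.7707 0.4667; 0.4667 0.4584]  H_jac=[-0.0288 0.2208]  S=[0.1679]  K=[0.3103; 0.5229]  nu=[1.6804]  x^+=[4.9744, 1.4590]  P^+=[1.7545 0.4394; 0.4394 0.4125]

x_post = [4.9744, 1.4590]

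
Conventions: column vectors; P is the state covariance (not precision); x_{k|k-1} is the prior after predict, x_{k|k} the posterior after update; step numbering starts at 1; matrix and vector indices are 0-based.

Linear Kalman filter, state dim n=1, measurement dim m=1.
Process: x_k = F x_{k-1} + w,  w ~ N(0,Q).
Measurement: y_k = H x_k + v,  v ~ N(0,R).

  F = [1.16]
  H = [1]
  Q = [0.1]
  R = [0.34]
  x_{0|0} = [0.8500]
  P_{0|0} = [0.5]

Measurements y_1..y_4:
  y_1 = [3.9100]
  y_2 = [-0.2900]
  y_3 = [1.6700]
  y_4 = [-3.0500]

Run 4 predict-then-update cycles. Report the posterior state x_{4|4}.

step 1: x^-=[0.9860]  P^-=[0.7728]  S=[1.1128]  K=[0.6945]  nu=[2.9240]  x^+=[3.0166]  P^+=[0.2361]
step 2: x^-=[3.4993]  P^-=[0.4177]  S=[0.7577]  K=[0.5513]  nu=[-3.7893]  x^+=[1.4103]  P^+=[0.1874]
step 3: x^-=[1.6359]  P^-=[0.3522]  S=[0.6922]  K=[0.5088]  nu=[0.0341]  x^+=[1.6533]  P^+=[0.1730]
step 4: x^-=[1.9178]  P^-=[0.3328]  S=[0.6728]  K=[0.4946]  nu=[-4.9678]  x^+=[-0.5395]  P^+=[0.1682]

x_post = [-0.5395]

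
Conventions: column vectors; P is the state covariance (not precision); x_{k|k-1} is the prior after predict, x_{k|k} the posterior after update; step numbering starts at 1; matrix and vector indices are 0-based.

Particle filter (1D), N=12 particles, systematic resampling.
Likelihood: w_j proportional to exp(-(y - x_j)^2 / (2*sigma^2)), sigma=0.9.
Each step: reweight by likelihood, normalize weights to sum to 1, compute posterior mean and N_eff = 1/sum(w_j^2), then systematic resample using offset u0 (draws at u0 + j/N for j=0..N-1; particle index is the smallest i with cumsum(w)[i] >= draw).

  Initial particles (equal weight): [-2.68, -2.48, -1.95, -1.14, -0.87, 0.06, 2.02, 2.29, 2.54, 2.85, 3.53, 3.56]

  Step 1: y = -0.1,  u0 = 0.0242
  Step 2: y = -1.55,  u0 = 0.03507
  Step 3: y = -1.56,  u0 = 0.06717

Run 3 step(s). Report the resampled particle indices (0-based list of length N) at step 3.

resampled_idx = [0, 1, 2, 3, 3, 4, 5, 6, 7, 8, 9, 11]

step 1: w=[0.0067, 0.0123, 0.0490, 0.2077, 0.2809, 0.3987, 0.0253, 0.0119, 0.0055, 0.0019, 0.0001, 0.0001]  mean=-0.5026  Neff=3.5160  idx=[2, 3, 3, 3, 4, 4, 4, 5, 5, 5, 5, 5]
step 2: w=[0.1318, 0.1311, 0.1311, 0.1311, 0.1093, 0.1093, 0.1093, 0.0294, 0.0294, 0.0294, 0.0294, 0.0294]  mean=-0.9820  Neff=9.1639  idx=[0, 0, 1, 2, 2, 3, 4, 4, 5, 6, 7, 10]
step 3: w=[0.1036, 0.1036, 0.1021, 0.1021, 0.1021, 0.1021, 0.0848, 0.0848, 0.0848, 0.0848, 0.0225, 0.0225]  mean=-1.1622  Neff=10.7565  idx=[0, 1, 2, 3, 3, 4, 5, 6, 7, 8, 9, 11]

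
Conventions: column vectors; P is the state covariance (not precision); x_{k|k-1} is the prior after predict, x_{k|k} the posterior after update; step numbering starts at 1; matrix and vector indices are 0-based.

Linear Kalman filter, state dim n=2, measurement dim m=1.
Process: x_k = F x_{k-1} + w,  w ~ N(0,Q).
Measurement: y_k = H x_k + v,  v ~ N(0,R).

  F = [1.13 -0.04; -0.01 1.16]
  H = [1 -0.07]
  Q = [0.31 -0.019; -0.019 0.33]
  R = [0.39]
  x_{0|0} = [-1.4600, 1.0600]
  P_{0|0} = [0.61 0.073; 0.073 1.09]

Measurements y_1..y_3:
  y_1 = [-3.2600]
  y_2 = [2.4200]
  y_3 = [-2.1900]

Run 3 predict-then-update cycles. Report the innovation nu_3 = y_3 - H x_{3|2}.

innov = [-2.5550]

step 1: x^-=[-1.6922, 1.2442]  P^-=[1.0841 0.0192; 0.0192 1.7951]  S=[1.4802]  K=[0.7315; -0.0719]  nu=[-1.4807]  x^+=[-2.7753, 1.3506]  P^+=[0.2921 0.0971; 0.0971 1.7874]
step 2: x^-=[-3.1901, 1.5945]  P^-=[0.6770 0.0221; 0.0221 2.7329]  S=[1.0773]  K=[0.6270; -0.1571]  nu=[5.7217]  x^+=[0.3974, 0.6956]  P^+=[0.2535 0.1282; 0.1282 2.7063]
step 3: x^-=[0.4212, 0.8030]  P^-=[0.6264 0.0206; 0.0206 3.9687]  S=[1.0330]  K=[0.6050; -0.2490]  nu=[-2.5550]  x^+=[-1.1246, 1.4391]  P^+=[0.2483 0.1762; 0.1762 3.9047]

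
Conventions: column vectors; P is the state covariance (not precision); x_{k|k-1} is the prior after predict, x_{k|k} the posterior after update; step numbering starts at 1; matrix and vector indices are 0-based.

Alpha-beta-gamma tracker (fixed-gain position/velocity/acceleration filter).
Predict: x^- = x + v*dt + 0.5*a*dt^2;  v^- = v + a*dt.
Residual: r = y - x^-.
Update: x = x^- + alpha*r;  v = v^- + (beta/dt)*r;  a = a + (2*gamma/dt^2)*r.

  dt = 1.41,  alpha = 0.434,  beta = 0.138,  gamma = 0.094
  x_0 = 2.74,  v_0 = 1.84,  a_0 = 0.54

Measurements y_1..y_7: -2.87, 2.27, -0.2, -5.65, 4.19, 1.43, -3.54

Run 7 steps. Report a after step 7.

step 1: x_pred=5.8712  r=-8.7412  x^+=2.0775  v^+=1.7459  a^+=-0.2866
step 2: x_pred=4.2543  r=-1.9843  x^+=3.3931  v^+=1.1476  a^+=-0.4742
step 3: x_pred=4.5398  r=-4.7398  x^+=2.4827  v^+=0.0150  a^+=-0.9224
step 4: x_pred=1.5869  r=-7.2369  x^+=-1.5539  v^+=-1.9939  a^+=-1.6068
step 5: x_pred=-5.9625  r=10.1525  x^+=-1.5563  v^+=-3.2658  a^+=-0.6467
step 6: x_pred=-6.8041  r=8.2341  x^+=-3.2305  v^+=-3.3718  a^+=0.1319
step 7: x_pred=-7.8537  r=4.3137  x^+=-5.9815  v^+=-2.7637  a^+=0.5398

a_post = 0.5398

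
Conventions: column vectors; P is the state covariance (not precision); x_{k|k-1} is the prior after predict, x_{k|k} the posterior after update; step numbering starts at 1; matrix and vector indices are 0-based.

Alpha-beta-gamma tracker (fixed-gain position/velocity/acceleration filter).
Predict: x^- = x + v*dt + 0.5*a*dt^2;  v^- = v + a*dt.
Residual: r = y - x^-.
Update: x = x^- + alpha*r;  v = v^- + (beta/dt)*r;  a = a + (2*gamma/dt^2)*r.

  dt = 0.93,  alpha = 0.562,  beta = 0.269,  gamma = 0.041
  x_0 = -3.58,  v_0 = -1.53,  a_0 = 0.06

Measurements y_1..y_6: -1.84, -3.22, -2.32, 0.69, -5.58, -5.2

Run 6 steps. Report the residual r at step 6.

step 1: x_pred=-4.9770  r=3.1370  x^+=-3.2140  v^+=-0.5668  a^+=0.3574
step 2: x_pred=-3.5866  r=0.3666  x^+=-3.3806  v^+=-0.1284  a^+=0.3922
step 3: x_pred=-3.3304  r=1.0104  x^+=-2.7626  v^+=0.5286  a^+=0.4880
step 4: x_pred=-2.0600  r=2.7500  x^+=-0.5145  v^+=1.7778  a^+=0.7487
step 5: x_pred=1.4626  r=-7.0426  x^+=-2.4953  v^+=0.4370  a^+=0.0810
step 6: x_pred=-2.0539  r=-3.1461  x^+=-3.8220  v^+=-0.3977  a^+=-0.2173

resid = -3.1461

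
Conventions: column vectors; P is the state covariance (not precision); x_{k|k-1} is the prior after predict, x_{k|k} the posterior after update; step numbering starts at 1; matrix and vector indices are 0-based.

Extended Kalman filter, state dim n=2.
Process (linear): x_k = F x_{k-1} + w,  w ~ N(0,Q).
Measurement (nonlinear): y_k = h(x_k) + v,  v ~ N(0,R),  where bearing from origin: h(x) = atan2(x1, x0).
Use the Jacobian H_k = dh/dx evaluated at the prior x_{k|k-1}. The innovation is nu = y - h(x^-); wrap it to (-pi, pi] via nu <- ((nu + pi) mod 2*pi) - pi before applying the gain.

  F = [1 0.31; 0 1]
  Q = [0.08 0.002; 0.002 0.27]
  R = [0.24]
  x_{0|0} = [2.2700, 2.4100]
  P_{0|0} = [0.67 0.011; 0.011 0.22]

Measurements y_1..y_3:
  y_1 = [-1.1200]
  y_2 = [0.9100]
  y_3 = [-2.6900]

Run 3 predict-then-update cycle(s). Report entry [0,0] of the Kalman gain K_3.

K[0,0] = -0.0279

step 1: x^-=[3.0171, 2.4100]  P^-=[0.7780 0.0812; 0.0812 0.4900]  H_jac=[-0.1616 0.2023]  S=[0.2751]  K=[-0.3974; 0.3127]  nu=[-1.7940]  x^+=[3.7300, 1.8490]  P^+=[0.7345 0.1154; 0.1154 0.4631]
step 2: x^-=[4.3032, 1.8490]  P^-=[0.9306 0.2609; 0.2609 0.7331]  H_jac=[-0.0843 0.1962]  S=[0.2662]  K=[-0.1024; 0.4576]  nu=[0.5042]  x^+=[4.2516, 2.0797]  P^+=[0.9278 0.2734; 0.2734 0.6774]
step 3: x^-=[4.8963, 2.0797]  P^-=[1.2424 0.4854; 0.4854 0.9474]  H_jac=[-0.0735 0.1730]  S=[0.2627]  K=[-0.0279; 0.4881]  nu=[-3.0917]  x^+=[4.9824, 0.5706]  P^+=[1.2422 0.4890; 0.4890 0.8848]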